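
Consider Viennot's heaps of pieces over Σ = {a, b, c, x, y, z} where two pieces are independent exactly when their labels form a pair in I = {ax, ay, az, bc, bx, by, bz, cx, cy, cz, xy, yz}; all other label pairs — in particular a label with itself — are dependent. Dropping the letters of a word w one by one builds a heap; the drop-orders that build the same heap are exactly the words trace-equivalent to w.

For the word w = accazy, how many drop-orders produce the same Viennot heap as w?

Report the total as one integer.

30

0(a) covers ∅
1(c) covers 0:a
2(c) covers 1:c
3(a) covers 2:c
4(z) covers ∅
5(y) covers ∅
floor of heap: 0:a, 4:z, 5:y
completions by unplaced set U, small U first (add the entries for U minus each lowest piece of U):
  |U|=1: {3}:1  {4}:1  {5}:1
  |U|=2: {2,3}:1  {3,4}:2  {3,5}:2  {4,5}:2
  |U|=3: {1,2,3}:1  {2,3,4}:3  {2,3,5}:3  {3,4,5}:6
  |U|=4: {0,1,2,3}:1  {1,2,3,4}:4  {1,2,3,5}:4  {2,3,4,5}:12
  start at 0(a): 20
  start at 4(z): 5
  start at 5(y): 5
sum over floor = 30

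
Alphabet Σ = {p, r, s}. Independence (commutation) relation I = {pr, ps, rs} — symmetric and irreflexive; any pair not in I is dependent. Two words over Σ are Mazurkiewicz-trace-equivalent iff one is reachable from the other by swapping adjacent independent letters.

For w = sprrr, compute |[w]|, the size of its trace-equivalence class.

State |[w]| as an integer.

#0=s has no predecessor
#1=p has no predecessor
#2=r has no predecessor
#3=r depends on [2:r]
#4=r depends on [3:r]
sources: [0:s, 1:p, 2:r]
N(rest) = Σ N(rest − s) over sources s of rest; N(one piece) = 1:
  size 1 → [0]=1  [1]=1  [4]=1
  size 2 → [0,1]=2  [0,4]=2  [1,4]=2  [3,4]=1
  size 3 → [0,1,4]=6  [0,3,4]=3  [1,3,4]=3  [2,3,4]=1
  first=0(s) contributes 4
  first=1(p) contributes 4
  first=2(r) contributes 12
|[w]| = 20

20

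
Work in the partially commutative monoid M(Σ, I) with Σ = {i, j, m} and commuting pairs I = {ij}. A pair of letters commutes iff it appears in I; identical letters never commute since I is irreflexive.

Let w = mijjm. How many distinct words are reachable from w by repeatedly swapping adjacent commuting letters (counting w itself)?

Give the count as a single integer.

0(m) covers ∅
1(i) covers 0:m
2(j) covers 0:m
3(j) covers 2:j
4(m) covers 1:i, 3:j
floor of heap: 0:m
completions by unplaced set U, small U first (add the entries for U minus each lowest piece of U):
  |U|=1: {4}:1
  |U|=2: {1,4}:1  {3,4}:1
  |U|=3: {1,3,4}:2  {2,3,4}:1
  start at 0(m): 3

3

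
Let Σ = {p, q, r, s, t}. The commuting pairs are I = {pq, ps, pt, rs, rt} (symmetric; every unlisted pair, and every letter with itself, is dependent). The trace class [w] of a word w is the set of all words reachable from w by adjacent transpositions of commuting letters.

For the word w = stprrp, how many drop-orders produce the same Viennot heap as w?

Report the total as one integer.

15

#0=s has no predecessor
#1=t depends on [0:s]
#2=p has no predecessor
#3=r depends on [2:p]
#4=r depends on [3:r]
#5=p depends on [4:r]
sources: [0:s, 2:p]
N(rest) = Σ N(rest − s) over sources s of rest; N(one piece) = 1:
  size 1 → [1]=1  [5]=1
  size 2 → [0,1]=1  [1,5]=2  [4,5]=1
  size 3 → [0,1,5]=3  [1,4,5]=3  [3,4,5]=1
  size 4 → [0,1,4,5]=6  [1,3,4,5]=4  [2,3,4,5]=1
  first=0(s) contributes 5
  first=2(p) contributes 10
|[w]| = 15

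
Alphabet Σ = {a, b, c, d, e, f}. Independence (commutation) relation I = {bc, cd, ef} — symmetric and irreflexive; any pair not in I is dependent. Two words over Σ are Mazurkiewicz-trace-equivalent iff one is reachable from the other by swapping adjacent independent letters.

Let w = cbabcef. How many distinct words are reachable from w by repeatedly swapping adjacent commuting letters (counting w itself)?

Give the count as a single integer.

8

piece 0:c — minimal
piece 1:b — minimal
piece 2:a rests on {0:c, 1:b}
piece 3:b rests on {2:a}
piece 4:c rests on {2:a}
piece 5:e rests on {3:b, 4:c}
piece 6:f rests on {3:b, 4:c}
minimal pieces: {0:c, 1:b}
ways to finish when only these pieces remain (= sum over removing one remaining piece with nothing left below it):
  1 left: {5}→1  {6}→1
  2 left: {5,6}→2
  3 left: {3,5,6}→2  {4,5,6}→2
  4 left: {3,4,5,6}→4
  5 left: {2,3,4,5,6}→4
  placing 0:c first → 4 extensions
  placing 1:b first → 4 extensions
total linear extensions = 8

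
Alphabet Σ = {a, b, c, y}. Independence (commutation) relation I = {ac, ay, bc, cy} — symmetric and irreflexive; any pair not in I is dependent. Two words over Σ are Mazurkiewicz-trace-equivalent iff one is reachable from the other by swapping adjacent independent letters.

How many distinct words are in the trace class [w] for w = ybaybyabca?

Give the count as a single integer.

0(y) covers ∅
1(b) covers 0:y
2(a) covers 1:b
3(y) covers 1:b
4(b) covers 2:a, 3:y
5(y) covers 4:b
6(a) covers 4:b
7(b) covers 5:y, 6:a
8(c) covers ∅
9(a) covers 7:b
floor of heap: 0:y, 8:c
completions by unplaced set U, small U first (add the entries for U minus each lowest piece of U):
  |U|=1: {8}:1  {9}:1
  |U|=2: {7,9}:1  {8,9}:2
  |U|=3: {5,7,9}:1  {6,7,9}:1  {7,8,9}:3
  |U|=4: {5,6,7,9}:2  {5,7,8,9}:4  {6,7,8,9}:4
  |U|=5: {4,5,6,7,9}:2  {5,6,7,8,9}:10
  |U|=6: {2,4,5,6,7,9}:2  {3,4,5,6,7,9}:2  {4,5,6,7,8,9}:12
  |U|=7: {2,3,4,5,6,7,9}:4  {2,4,5,6,7,8,9}:14  {3,4,5,6,7,8,9}:14
  |U|=8: {1,2,3,4,5,6,7,9}:4  {2,3,4,5,6,7,8,9}:32
  start at 0(y): 36
  start at 8(c): 4
sum over floor = 40

40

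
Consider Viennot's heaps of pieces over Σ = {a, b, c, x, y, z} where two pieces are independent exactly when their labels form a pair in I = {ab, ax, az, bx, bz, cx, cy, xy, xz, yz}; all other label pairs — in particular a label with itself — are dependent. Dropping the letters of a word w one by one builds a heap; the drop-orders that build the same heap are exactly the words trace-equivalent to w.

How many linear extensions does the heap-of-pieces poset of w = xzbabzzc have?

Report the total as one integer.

drop 0:x onto floor
drop 1:z onto floor
drop 2:b onto floor
drop 3:a onto floor
drop 4:b onto {2:b}
drop 5:z onto {1:z}
drop 6:z onto {5:z}
drop 7:c onto {3:a, 4:b, 6:z}
ground layer = {0:x, 1:z, 2:b, 3:a}
drop-orders for the pieces not yet dropped (sum over which currently-grounded one goes next):
  1 to go: {0} 1  {7} 1
  2 to go: {0,7} 2  {3,7} 1  {4,7} 1  {6,7} 1
  3 to go: {0,3,7} 3  {0,4,7} 3  {0,6,7} 3  {2,4,7} 1  {3,4,7} 2  {3,6,7} 2  {4,6,7} 2  {5,6,7} 1
  4 to go: {0,2,4,7} 4  {0,3,4,7} 8  {0,3,6,7} 8  {0,4,6,7} 8  {0,5,6,7} 4  {1,5,6,7} 1  {2,3,4,7} 3  {2,4,6,7} 3  {3,4,6,7} 6  {3,5,6,7} 3  {4,5,6,7} 3
  5 to go: {0,1,5,6,7} 5  {0,2,3,4,7} 15  {0,2,4,6,7} 15  {0,3,4,6,7} 30  {0,3,5,6,7} 15  {0,4,5,6,7} 15  {1,3,5,6,7} 4  {1,4,5,6,7} 4  {2,3,4,6,7} 12  {2,4,5,6,7} 6  {3,4,5,6,7} 12
  6 to go: {0,1,3,5,6,7} 24  {0,1,4,5,6,7} 24  {0,2,3,4,6,7} 72  {0,2,4,5,6,7} 36  {0,3,4,5,6,7} 72  {1,2,4,5,6,7} 10  {1,3,4,5,6,7} 20  {2,3,4,5,6,7} 30
  if 0:x drops first: 60 orders
  if 1:z drops first: 210 orders
  if 2:b drops first: 140 orders
  if 3:a drops first: 70 orders
heap linearizations: 480

480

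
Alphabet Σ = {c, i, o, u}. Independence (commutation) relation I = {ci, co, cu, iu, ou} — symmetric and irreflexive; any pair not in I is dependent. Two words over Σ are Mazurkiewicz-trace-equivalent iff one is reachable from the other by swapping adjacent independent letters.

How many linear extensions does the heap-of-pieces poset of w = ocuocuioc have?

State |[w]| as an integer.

piece 0:o — minimal
piece 1:c — minimal
piece 2:u — minimal
piece 3:o rests on {0:o}
piece 4:c rests on {1:c}
piece 5:u rests on {2:u}
piece 6:i rests on {3:o}
piece 7:o rests on {6:i}
piece 8:c rests on {4:c}
minimal pieces: {0:o, 1:c, 2:u}
ways to finish when only these pieces remain (= sum over removing one remaining piece with nothing left below it):
  1 left: {5}→1  {7}→1  {8}→1
  2 left: {2,5}→1  {4,8}→1  {5,7}→2  {5,8}→2  {6,7}→1  {7,8}→2
  3 left: {1,4,8}→1  {2,5,7}→3  {2,5,8}→3  {3,6,7}→1  {4,5,8}→3  {4,7,8}→3  {5,6,7}→3  {5,7,8}→6  {6,7,8}→3
  4 left: {0,3,6,7}→1  {1,4,5,8}→4  {1,4,7,8}→4  {2,4,5,8}→6  {2,5,6,7}→6  {2,5,7,8}→12  {3,5,6,7}→4  {3,6,7,8}→4  {4,5,7,8}→12  {4,6,7,8}→6  {5,6,7,8}→12
  5 left: {0,3,5,6,7}→5  {0,3,6,7,8}→5  {1,2,4,5,8}→10  {1,4,5,7,8}→20  {1,4,6,7,8}→10  {2,3,5,6,7}→10  {2,4,5,7,8}→30  {2,5,6,7,8}→30  {3,4,6,7,8}→10  {3,5,6,7,8}→20  {4,5,6,7,8}→30
  6 left: {0,2,3,5,6,7}→15  {0,3,4,6,7,8}→15  {0,3,5,6,7,8}→30  {1,2,4,5,7,8}→60  {1,3,4,6,7,8}→20  {1,4,5,6,7,8}→60  {2,3,5,6,7,8}→60  {2,4,5,6,7,8}→90  {3,4,5,6,7,8}→60
  7 left: {0,1,3,4,6,7,8}→35  {0,2,3,5,6,7,8}→105  {0,3,4,5,6,7,8}→105  {1,2,4,5,6,7,8}→210  {1,3,4,5,6,7,8}→140  {2,3,4,5,6,7,8}→210
  placing 0:o first → 560 extensions
  placing 1:c first → 420 extensions
  placing 2:u first → 280 extensions
total linear extensions = 1260

1260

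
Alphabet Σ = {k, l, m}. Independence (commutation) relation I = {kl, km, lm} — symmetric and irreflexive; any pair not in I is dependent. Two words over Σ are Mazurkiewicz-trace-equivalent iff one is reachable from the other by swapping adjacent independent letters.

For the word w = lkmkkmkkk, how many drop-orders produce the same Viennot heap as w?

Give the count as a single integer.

252

piece 0:l — minimal
piece 1:k — minimal
piece 2:m — minimal
piece 3:k rests on {1:k}
piece 4:k rests on {3:k}
piece 5:m rests on {2:m}
piece 6:k rests on {4:k}
piece 7:k rests on {6:k}
piece 8:k rests on {7:k}
minimal pieces: {0:l, 1:k, 2:m}
ways to finish when only these pieces remain (= sum over removing one remaining piece with nothing left below it):
  1 left: {0}→1  {5}→1  {8}→1
  2 left: {0,5}→2  {0,8}→2  {2,5}→1  {5,8}→2  {7,8}→1
  3 left: {0,2,5}→3  {0,5,8}→6  {0,7,8}→3  {2,5,8}→3  {5,7,8}→3  {6,7,8}→1
  4 left: {0,2,5,8}→12  {0,5,7,8}→12  {0,6,7,8}→4  {2,5,7,8}→6  {4,6,7,8}→1  {5,6,7,8}→4
  5 left: {0,2,5,7,8}→30  {0,4,6,7,8}→5  {0,5,6,7,8}→20  {2,5,6,7,8}→10  {3,4,6,7,8}→1  {4,5,6,7,8}→5
  6 left: {0,2,5,6,7,8}→60  {0,3,4,6,7,8}→6  {0,4,5,6,7,8}→30  {1,3,4,6,7,8}→1  {2,4,5,6,7,8}→15  {3,4,5,6,7,8}→6
  7 left: {0,1,3,4,6,7,8}→7  {0,2,4,5,6,7,8}→105  {0,3,4,5,6,7,8}→42  {1,3,4,5,6,7,8}→7  {2,3,4,5,6,7,8}→21
  placing 0:l first → 28 extensions
  placing 1:k first → 168 extensions
  placing 2:m first → 56 extensions
total linear extensions = 252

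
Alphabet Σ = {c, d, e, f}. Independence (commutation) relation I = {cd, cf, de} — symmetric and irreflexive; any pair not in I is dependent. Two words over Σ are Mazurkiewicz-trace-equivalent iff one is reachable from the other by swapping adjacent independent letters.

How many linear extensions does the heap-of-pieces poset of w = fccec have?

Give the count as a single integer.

3

piece 0:f — minimal
piece 1:c — minimal
piece 2:c rests on {1:c}
piece 3:e rests on {0:f, 2:c}
piece 4:c rests on {3:e}
minimal pieces: {0:f, 1:c}
ways to finish when only these pieces remain (= sum over removing one remaining piece with nothing left below it):
  1 left: {4}→1
  2 left: {3,4}→1
  3 left: {0,3,4}→1  {2,3,4}→1
  placing 0:f first → 1 extensions
  placing 1:c first → 2 extensions
total linear extensions = 3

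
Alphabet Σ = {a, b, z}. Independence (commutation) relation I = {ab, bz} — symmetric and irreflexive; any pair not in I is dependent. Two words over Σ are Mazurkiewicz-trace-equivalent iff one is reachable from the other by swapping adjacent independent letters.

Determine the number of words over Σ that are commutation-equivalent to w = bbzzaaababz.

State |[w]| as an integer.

#0=b has no predecessor
#1=b depends on [0:b]
#2=z has no predecessor
#3=z depends on [2:z]
#4=a depends on [3:z]
#5=a depends on [4:a]
#6=a depends on [5:a]
#7=b depends on [1:b]
#8=a depends on [6:a]
#9=b depends on [7:b]
#10=z depends on [8:a]
sources: [0:b, 2:z]
N(rest) = Σ N(rest − s) over sources s of rest; N(one piece) = 1:
  size 1 → [9]=1  [10]=1
  size 2 → [7,9]=1  [8,10]=1  [9,10]=2
  size 3 → [1,7,9]=1  [6,8,10]=1  [7,9,10]=3  [8,9,10]=3
  size 4 → [0,1,7,9]=1  [1,7,9,10]=4  [5,6,8,10]=1  [6,8,9,10]=4  [7,8,9,10]=6
  size 5 → [0,1,7,9,10]=5  [1,7,8,9,10]=10  [4,5,6,8,10]=1  [5,6,8,9,10]=5  [6,7,8,9,10]=10
  size 6 → [0,1,7,8,9,10]=15  [1,6,7,8,9,10]=20  [3,4,5,6,8,10]=1  [4,5,6,8,9,10]=6  [5,6,7,8,9,10]=15
  size 7 → [0,1,6,7,8,9,10]=35  [1,5,6,7,8,9,10]=35  [2,3,4,5,6,8,10]=1  [3,4,5,6,8,9,10]=7  [4,5,6,7,8,9,10]=21
  size 8 → [0,1,5,6,7,8,9,10]=70  [1,4,5,6,7,8,9,10]=56  [2,3,4,5,6,8,9,10]=8  [3,4,5,6,7,8,9,10]=28
  size 9 → [0,1,4,5,6,7,8,9,10]=126  [1,3,4,5,6,7,8,9,10]=84  [2,3,4,5,6,7,8,9,10]=36
  first=0(b) contributes 120
  first=2(z) contributes 210
|[w]| = 330

330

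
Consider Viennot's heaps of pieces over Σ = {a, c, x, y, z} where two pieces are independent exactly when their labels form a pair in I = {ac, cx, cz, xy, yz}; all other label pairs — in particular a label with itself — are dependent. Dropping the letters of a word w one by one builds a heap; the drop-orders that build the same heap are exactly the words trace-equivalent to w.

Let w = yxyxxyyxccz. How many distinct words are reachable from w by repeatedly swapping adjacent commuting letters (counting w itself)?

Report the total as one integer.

462

drop 0:y onto floor
drop 1:x onto floor
drop 2:y onto {0:y}
drop 3:x onto {1:x}
drop 4:x onto {3:x}
drop 5:y onto {2:y}
drop 6:y onto {5:y}
drop 7:x onto {4:x}
drop 8:c onto {6:y}
drop 9:c onto {8:c}
drop 10:z onto {7:x}
ground layer = {0:y, 1:x}
drop-orders for the pieces not yet dropped (sum over which currently-grounded one goes next):
  1 to go: {9} 1  {10} 1
  2 to go: {7,10} 1  {8,9} 1  {9,10} 2
  3 to go: {4,7,10} 1  {6,8,9} 1  {7,9,10} 3  {8,9,10} 3
  4 to go: {3,4,7,10} 1  {4,7,9,10} 4  {5,6,8,9} 1  {6,8,9,10} 4  {7,8,9,10} 6
  5 to go: {1,3,4,7,10} 1  {2,5,6,8,9} 1  {3,4,7,9,10} 5  {4,7,8,9,10} 10  {5,6,8,9,10} 5  {6,7,8,9,10} 10
  6 to go: {0,2,5,6,8,9} 1  {1,3,4,7,9,10} 6  {2,5,6,8,9,10} 6  {3,4,7,8,9,10} 15  {4,6,7,8,9,10} 20  {5,6,7,8,9,10} 15
  7 to go: {0,2,5,6,8,9,10} 7  {1,3,4,7,8,9,10} 21  {2,5,6,7,8,9,10} 21  {3,4,6,7,8,9,10} 35  {4,5,6,7,8,9,10} 35
  8 to go: {0,2,5,6,7,8,9,10} 28  {1,3,4,6,7,8,9,10} 56  {2,4,5,6,7,8,9,10} 56  {3,4,5,6,7,8,9,10} 70
  9 to go: {0,2,4,5,6,7,8,9,10} 84  {1,3,4,5,6,7,8,9,10} 126  {2,3,4,5,6,7,8,9,10} 126
  if 0:y drops first: 252 orders
  if 1:x drops first: 210 orders
heap linearizations: 462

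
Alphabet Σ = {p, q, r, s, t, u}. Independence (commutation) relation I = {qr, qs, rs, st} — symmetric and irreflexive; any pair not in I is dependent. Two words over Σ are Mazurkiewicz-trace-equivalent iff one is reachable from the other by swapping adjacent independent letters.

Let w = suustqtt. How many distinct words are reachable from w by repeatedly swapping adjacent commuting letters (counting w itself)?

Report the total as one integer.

5

drop 0:s onto floor
drop 1:u onto {0:s}
drop 2:u onto {1:u}
drop 3:s onto {2:u}
drop 4:t onto {2:u}
drop 5:q onto {4:t}
drop 6:t onto {5:q}
drop 7:t onto {6:t}
ground layer = {0:s}
drop-orders for the pieces not yet dropped (sum over which currently-grounded one goes next):
  1 to go: {3} 1  {7} 1
  2 to go: {3,7} 2  {6,7} 1
  3 to go: {3,6,7} 3  {5,6,7} 1
  4 to go: {3,5,6,7} 4  {4,5,6,7} 1
  5 to go: {3,4,5,6,7} 5
  6 to go: {2,3,4,5,6,7} 5
  if 0:s drops first: 5 orders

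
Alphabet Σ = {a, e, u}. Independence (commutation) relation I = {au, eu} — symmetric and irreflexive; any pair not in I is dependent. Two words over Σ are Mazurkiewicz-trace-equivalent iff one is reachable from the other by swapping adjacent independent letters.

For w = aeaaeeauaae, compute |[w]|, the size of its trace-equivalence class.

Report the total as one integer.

piece 0:a — minimal
piece 1:e rests on {0:a}
piece 2:a rests on {1:e}
piece 3:a rests on {2:a}
piece 4:e rests on {3:a}
piece 5:e rests on {4:e}
piece 6:a rests on {5:e}
piece 7:u — minimal
piece 8:a rests on {6:a}
piece 9:a rests on {8:a}
piece 10:e rests on {9:a}
minimal pieces: {0:a, 7:u}
ways to finish when only these pieces remain (= sum over removing one remaining piece with nothing left below it):
  1 left: {7}→1  {10}→1
  2 left: {7,10}→2  {9,10}→1
  3 left: {7,9,10}→3  {8,9,10}→1
  4 left: {6,8,9,10}→1  {7,8,9,10}→4
  5 left: {5,6,8,9,10}→1  {6,7,8,9,10}→5
  6 left: {4,5,6,8,9,10}→1  {5,6,7,8,9,10}→6
  7 left: {3,4,5,6,8,9,10}→1  {4,5,6,7,8,9,10}→7
  8 left: {2,3,4,5,6,8,9,10}→1  {3,4,5,6,7,8,9,10}→8
  9 left: {1,2,3,4,5,6,8,9,10}→1  {2,3,4,5,6,7,8,9,10}→9
  placing 0:a first → 10 extensions
  placing 7:u first → 1 extensions
total linear extensions = 11

11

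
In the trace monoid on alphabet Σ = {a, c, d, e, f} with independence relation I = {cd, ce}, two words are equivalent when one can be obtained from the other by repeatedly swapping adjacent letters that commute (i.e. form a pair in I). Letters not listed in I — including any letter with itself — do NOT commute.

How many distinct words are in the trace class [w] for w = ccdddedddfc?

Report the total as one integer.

36

piece 0:c — minimal
piece 1:c rests on {0:c}
piece 2:d — minimal
piece 3:d rests on {2:d}
piece 4:d rests on {3:d}
piece 5:e rests on {4:d}
piece 6:d rests on {5:e}
piece 7:d rests on {6:d}
piece 8:d rests on {7:d}
piece 9:f rests on {1:c, 8:d}
piece 10:c rests on {9:f}
minimal pieces: {0:c, 2:d}
ways to finish when only these pieces remain (= sum over removing one remaining piece with nothing left below it):
  1 left: {10}→1
  2 left: {9,10}→1
  3 left: {1,9,10}→1  {8,9,10}→1
  4 left: {0,1,9,10}→1  {1,8,9,10}→2  {7,8,9,10}→1
  5 left: {0,1,8,9,10}→3  {1,7,8,9,10}→3  {6,7,8,9,10}→1
  6 left: {0,1,7,8,9,10}→6  {1,6,7,8,9,10}→4  {5,6,7,8,9,10}→1
  7 left: {0,1,6,7,8,9,10}→10  {1,5,6,7,8,9,10}→5  {4,5,6,7,8,9,10}→1
  8 left: {0,1,5,6,7,8,9,10}→15  {1,4,5,6,7,8,9,10}→6  {3,4,5,6,7,8,9,10}→1
  9 left: {0,1,4,5,6,7,8,9,10}→21  {1,3,4,5,6,7,8,9,10}→7  {2,3,4,5,6,7,8,9,10}→1
  placing 0:c first → 8 extensions
  placing 2:d first → 28 extensions
total linear extensions = 36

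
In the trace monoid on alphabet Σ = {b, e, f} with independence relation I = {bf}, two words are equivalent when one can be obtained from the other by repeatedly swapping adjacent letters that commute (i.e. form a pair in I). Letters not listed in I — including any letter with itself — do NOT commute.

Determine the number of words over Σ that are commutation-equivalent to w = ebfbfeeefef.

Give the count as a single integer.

6

#0=e has no predecessor
#1=b depends on [0:e]
#2=f depends on [0:e]
#3=b depends on [1:b]
#4=f depends on [2:f]
#5=e depends on [3:b, 4:f]
#6=e depends on [5:e]
#7=e depends on [6:e]
#8=f depends on [7:e]
#9=e depends on [8:f]
#10=f depends on [9:e]
sources: [0:e]
N(rest) = Σ N(rest − s) over sources s of rest; N(one piece) = 1:
  size 1 → [10]=1
  size 2 → [9,10]=1
  size 3 → [8,9,10]=1
  size 4 → [7,8,9,10]=1
  size 5 → [6,7,8,9,10]=1
  size 6 → [5,6,7,8,9,10]=1
  size 7 → [3,5,6,7,8,9,10]=1  [4,5,6,7,8,9,10]=1
  size 8 → [1,3,5,6,7,8,9,10]=1  [2,4,5,6,7,8,9,10]=1  [3,4,5,6,7,8,9,10]=2
  size 9 → [1,3,4,5,6,7,8,9,10]=3  [2,3,4,5,6,7,8,9,10]=3
  first=0(e) contributes 6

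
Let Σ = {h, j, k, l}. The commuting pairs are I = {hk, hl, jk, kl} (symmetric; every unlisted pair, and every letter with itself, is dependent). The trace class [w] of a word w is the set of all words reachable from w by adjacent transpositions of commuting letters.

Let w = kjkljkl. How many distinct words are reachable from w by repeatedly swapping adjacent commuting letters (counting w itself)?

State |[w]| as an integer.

35

0(k) covers ∅
1(j) covers ∅
2(k) covers 0:k
3(l) covers 1:j
4(j) covers 3:l
5(k) covers 2:k
6(l) covers 4:j
floor of heap: 0:k, 1:j
completions by unplaced set U, small U first (add the entries for U minus each lowest piece of U):
  |U|=1: {5}:1  {6}:1
  |U|=2: {2,5}:1  {4,6}:1  {5,6}:2
  |U|=3: {0,2,5}:1  {2,5,6}:3  {3,4,6}:1  {4,5,6}:3
  |U|=4: {0,2,5,6}:4  {1,3,4,6}:1  {2,4,5,6}:6  {3,4,5,6}:4
  |U|=5: {0,2,4,5,6}:10  {1,3,4,5,6}:5  {2,3,4,5,6}:10
  start at 0(k): 15
  start at 1(j): 20
sum over floor = 35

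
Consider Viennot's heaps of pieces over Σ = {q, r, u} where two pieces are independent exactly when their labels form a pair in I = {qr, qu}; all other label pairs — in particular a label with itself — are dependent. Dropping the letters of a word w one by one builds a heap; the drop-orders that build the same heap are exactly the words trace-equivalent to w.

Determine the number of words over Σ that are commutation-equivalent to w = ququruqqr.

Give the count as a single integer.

126

#0=q has no predecessor
#1=u has no predecessor
#2=q depends on [0:q]
#3=u depends on [1:u]
#4=r depends on [3:u]
#5=u depends on [4:r]
#6=q depends on [2:q]
#7=q depends on [6:q]
#8=r depends on [5:u]
sources: [0:q, 1:u]
N(rest) = Σ N(rest − s) over sources s of rest; N(one piece) = 1:
  size 1 → [7]=1  [8]=1
  size 2 → [5,8]=1  [6,7]=1  [7,8]=2
  size 3 → [2,6,7]=1  [4,5,8]=1  [5,7,8]=3  [6,7,8]=3
  size 4 → [0,2,6,7]=1  [2,6,7,8]=4  [3,4,5,8]=1  [4,5,7,8]=4  [5,6,7,8]=6
  size 5 → [0,2,6,7,8]=5  [1,3,4,5,8]=1  [2,5,6,7,8]=10  [3,4,5,7,8]=5  [4,5,6,7,8]=10
  size 6 → [0,2,5,6,7,8]=15  [1,3,4,5,7,8]=6  [2,4,5,6,7,8]=20  [3,4,5,6,7,8]=15
  size 7 → [0,2,4,5,6,7,8]=35  [1,3,4,5,6,7,8]=21  [2,3,4,5,6,7,8]=35
  first=0(q) contributes 56
  first=1(u) contributes 70
|[w]| = 126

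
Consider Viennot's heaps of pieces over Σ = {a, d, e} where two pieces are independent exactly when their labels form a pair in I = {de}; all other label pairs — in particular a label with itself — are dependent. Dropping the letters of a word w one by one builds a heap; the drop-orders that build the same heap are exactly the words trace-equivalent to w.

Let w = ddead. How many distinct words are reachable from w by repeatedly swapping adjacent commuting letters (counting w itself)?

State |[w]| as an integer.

3

piece 0:d — minimal
piece 1:d rests on {0:d}
piece 2:e — minimal
piece 3:a rests on {1:d, 2:e}
piece 4:d rests on {3:a}
minimal pieces: {0:d, 2:e}
ways to finish when only these pieces remain (= sum over removing one remaining piece with nothing left below it):
  1 left: {4}→1
  2 left: {3,4}→1
  3 left: {1,3,4}→1  {2,3,4}→1
  placing 0:d first → 2 extensions
  placing 2:e first → 1 extensions
total linear extensions = 3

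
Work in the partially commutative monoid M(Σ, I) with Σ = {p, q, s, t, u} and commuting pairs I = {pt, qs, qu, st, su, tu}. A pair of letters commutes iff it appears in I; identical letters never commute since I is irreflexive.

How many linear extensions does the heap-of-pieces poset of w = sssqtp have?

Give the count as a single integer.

14

#0=s has no predecessor
#1=s depends on [0:s]
#2=s depends on [1:s]
#3=q has no predecessor
#4=t depends on [3:q]
#5=p depends on [2:s, 3:q]
sources: [0:s, 3:q]
N(rest) = Σ N(rest − s) over sources s of rest; N(one piece) = 1:
  size 1 → [4]=1  [5]=1
  size 2 → [2,5]=1  [4,5]=2
  size 3 → [1,2,5]=1  [2,4,5]=3  [3,4,5]=2
  size 4 → [0,1,2,5]=1  [1,2,4,5]=4  [2,3,4,5]=5
  first=0(s) contributes 9
  first=3(q) contributes 5
|[w]| = 14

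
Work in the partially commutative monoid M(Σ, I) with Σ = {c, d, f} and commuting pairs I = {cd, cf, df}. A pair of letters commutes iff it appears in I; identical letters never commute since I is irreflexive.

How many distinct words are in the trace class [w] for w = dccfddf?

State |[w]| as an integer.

0(d) covers ∅
1(c) covers ∅
2(c) covers 1:c
3(f) covers ∅
4(d) covers 0:d
5(d) covers 4:d
6(f) covers 3:f
floor of heap: 0:d, 1:c, 3:f
completions by unplaced set U, small U first (add the entries for U minus each lowest piece of U):
  |U|=1: {2}:1  {5}:1  {6}:1
  |U|=2: {1,2}:1  {2,5}:2  {2,6}:2  {3,6}:1  {4,5}:1  {5,6}:2
  |U|=3: {0,4,5}:1  {1,2,5}:3  {1,2,6}:3  {2,3,6}:3  {2,4,5}:3  {2,5,6}:6  {3,5,6}:3  {4,5,6}:3
  |U|=4: {0,2,4,5}:4  {0,4,5,6}:4  {1,2,3,6}:6  {1,2,4,5}:6  {1,2,5,6}:12  {2,3,5,6}:12  {2,4,5,6}:12  {3,4,5,6}:6
  |U|=5: {0,1,2,4,5}:10  {0,2,4,5,6}:20  {0,3,4,5,6}:10  {1,2,3,5,6}:30  {1,2,4,5,6}:30  {2,3,4,5,6}:30
  start at 0(d): 90
  start at 1(c): 60
  start at 3(f): 60
sum over floor = 210

210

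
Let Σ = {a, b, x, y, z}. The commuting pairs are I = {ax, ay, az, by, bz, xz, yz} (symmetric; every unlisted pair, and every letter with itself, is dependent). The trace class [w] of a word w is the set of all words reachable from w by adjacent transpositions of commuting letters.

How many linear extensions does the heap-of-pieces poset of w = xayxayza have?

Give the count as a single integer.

0(x) covers ∅
1(a) covers ∅
2(y) covers 0:x
3(x) covers 2:y
4(a) covers 1:a
5(y) covers 3:x
6(z) covers ∅
7(a) covers 4:a
floor of heap: 0:x, 1:a, 6:z
completions by unplaced set U, small U first (add the entries for U minus each lowest piece of U):
  |U|=1: {5}:1  {6}:1  {7}:1
  |U|=2: {3,5}:1  {4,7}:1  {5,6}:2  {5,7}:2  {6,7}:2
  |U|=3: {1,4,7}:1  {2,3,5}:1  {3,5,6}:3  {3,5,7}:3  {4,5,7}:3  {4,6,7}:3  {5,6,7}:6
  |U|=4: {0,2,3,5}:1  {1,4,5,7}:4  {1,4,6,7}:4  {2,3,5,6}:4  {2,3,5,7}:4  {3,4,5,7}:6  {3,5,6,7}:12  {4,5,6,7}:12
  |U|=5: {0,2,3,5,6}:5  {0,2,3,5,7}:5  {1,3,4,5,7}:10  {1,4,5,6,7}:20  {2,3,4,5,7}:10  {2,3,5,6,7}:20  {3,4,5,6,7}:30
  |U|=6: {0,2,3,4,5,7}:15  {0,2,3,5,6,7}:30  {1,2,3,4,5,7}:20  {1,3,4,5,6,7}:60  {2,3,4,5,6,7}:60
  start at 0(x): 140
  start at 1(a): 105
  start at 6(z): 35
sum over floor = 280

280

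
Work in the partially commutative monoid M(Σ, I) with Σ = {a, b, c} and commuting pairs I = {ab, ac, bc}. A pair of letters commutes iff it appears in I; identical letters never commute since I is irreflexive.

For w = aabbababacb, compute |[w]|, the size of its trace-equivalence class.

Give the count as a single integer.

#0=a has no predecessor
#1=a depends on [0:a]
#2=b has no predecessor
#3=b depends on [2:b]
#4=a depends on [1:a]
#5=b depends on [3:b]
#6=a depends on [4:a]
#7=b depends on [5:b]
#8=a depends on [6:a]
#9=c has no predecessor
#10=b depends on [7:b]
sources: [0:a, 2:b, 9:c]
N(rest) = Σ N(rest − s) over sources s of rest; N(one piece) = 1:
  size 1 → [8]=1  [9]=1  [10]=1
  size 2 → [6,8]=1  [7,10]=1  [8,9]=2  [8,10]=2  [9,10]=2
  size 3 → [4,6,8]=1  [5,7,10]=1  [6,8,9]=3  [6,8,10]=3  [7,8,10]=3  [7,9,10]=3  [8,9,10]=6
  size 4 → [1,4,6,8]=1  [3,5,7,10]=1  [4,6,8,9]=4  [4,6,8,10]=4  [5,7,8,10]=4  [5,7,9,10]=4  [6,7,8,10]=6  [6,8,9,10]=12  [7,8,9,10]=12
  size 5 → [0,1,4,6,8]=1  [1,4,6,8,9]=5  [1,4,6,8,10]=5  [2,3,5,7,10]=1  [3,5,7,8,10]=5  [3,5,7,9,10]=5  [4,6,7,8,10]=10  [4,6,8,9,10]=20  [5,6,7,8,10]=10  [5,7,8,9,10]=20  [6,7,8,9,10]=30
  size 6 → [0,1,4,6,8,9]=6  [0,1,4,6,8,10]=6  [1,4,6,7,8,10]=15  [1,4,6,8,9,10]=30  [2,3,5,7,8,10]=6  [2,3,5,7,9,10]=6  [3,5,6,7,8,10]=15  [3,5,7,8,9,10]=30  [4,5,6,7,8,10]=20  [4,6,7,8,9,10]=60  [5,6,7,8,9,10]=60
  size 7 → [0,1,4,6,7,8,10]=21  [0,1,4,6,8,9,10]=42  [1,4,5,6,7,8,10]=35  [1,4,6,7,8,9,10]=105  [2,3,5,6,7,8,10]=21  [2,3,5,7,8,9,10]=42  [3,4,5,6,7,8,10]=35  [3,5,6,7,8,9,10]=105  [4,5,6,7,8,9,10]=140
  size 8 → [0,1,4,5,6,7,8,10]=56  [0,1,4,6,7,8,9,10]=168  [1,3,4,5,6,7,8,10]=70  [1,4,5,6,7,8,9,10]=280  [2,3,4,5,6,7,8,10]=56  [2,3,5,6,7,8,9,10]=168  [3,4,5,6,7,8,9,10]=280
  size 9 → [0,1,3,4,5,6,7,8,10]=126  [0,1,4,5,6,7,8,9,10]=504  [1,2,3,4,5,6,7,8,10]=126  [1,3,4,5,6,7,8,9,10]=630  [2,3,4,5,6,7,8,9,10]=504
  first=0(a) contributes 1260
  first=2(b) contributes 1260
  first=9(c) contributes 252
|[w]| = 2772

2772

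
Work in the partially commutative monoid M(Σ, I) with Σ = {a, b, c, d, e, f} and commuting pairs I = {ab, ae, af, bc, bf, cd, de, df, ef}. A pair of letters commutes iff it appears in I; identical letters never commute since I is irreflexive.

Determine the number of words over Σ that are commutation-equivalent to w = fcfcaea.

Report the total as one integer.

3

#0=f has no predecessor
#1=c depends on [0:f]
#2=f depends on [1:c]
#3=c depends on [2:f]
#4=a depends on [3:c]
#5=e depends on [3:c]
#6=a depends on [4:a]
sources: [0:f]
N(rest) = Σ N(rest − s) over sources s of rest; N(one piece) = 1:
  size 1 → [5]=1  [6]=1
  size 2 → [4,6]=1  [5,6]=2
  size 3 → [4,5,6]=3
  size 4 → [3,4,5,6]=3
  size 5 → [2,3,4,5,6]=3
  first=0(f) contributes 3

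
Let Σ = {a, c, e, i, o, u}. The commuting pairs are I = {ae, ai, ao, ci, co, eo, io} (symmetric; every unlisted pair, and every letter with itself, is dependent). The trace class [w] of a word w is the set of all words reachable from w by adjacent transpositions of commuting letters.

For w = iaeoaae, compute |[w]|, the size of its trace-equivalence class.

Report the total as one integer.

140

drop 0:i onto floor
drop 1:a onto floor
drop 2:e onto {0:i}
drop 3:o onto floor
drop 4:a onto {1:a}
drop 5:a onto {4:a}
drop 6:e onto {2:e}
ground layer = {0:i, 1:a, 3:o}
drop-orders for the pieces not yet dropped (sum over which currently-grounded one goes next):
  1 to go: {3} 1  {5} 1  {6} 1
  2 to go: {2,6} 1  {3,5} 2  {3,6} 2  {4,5} 1  {5,6} 2
  3 to go: {0,2,6} 1  {1,4,5} 1  {2,3,6} 3  {2,5,6} 3  {3,4,5} 3  {3,5,6} 6  {4,5,6} 3
  4 to go: {0,2,3,6} 4  {0,2,5,6} 4  {1,3,4,5} 4  {1,4,5,6} 4  {2,3,5,6} 12  {2,4,5,6} 6  {3,4,5,6} 12
  5 to go: {0,2,3,5,6} 20  {0,2,4,5,6} 10  {1,2,4,5,6} 10  {1,3,4,5,6} 20  {2,3,4,5,6} 30
  if 0:i drops first: 60 orders
  if 1:a drops first: 60 orders
  if 3:o drops first: 20 orders
heap linearizations: 140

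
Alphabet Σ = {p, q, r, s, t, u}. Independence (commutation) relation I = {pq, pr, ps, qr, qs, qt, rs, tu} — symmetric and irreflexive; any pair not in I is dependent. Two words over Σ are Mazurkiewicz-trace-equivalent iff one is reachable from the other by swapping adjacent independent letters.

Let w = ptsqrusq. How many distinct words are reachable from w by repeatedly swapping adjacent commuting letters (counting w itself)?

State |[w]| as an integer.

20

piece 0:p — minimal
piece 1:t rests on {0:p}
piece 2:s rests on {1:t}
piece 3:q — minimal
piece 4:r rests on {1:t}
piece 5:u rests on {2:s, 3:q, 4:r}
piece 6:s rests on {5:u}
piece 7:q rests on {5:u}
minimal pieces: {0:p, 3:q}
ways to finish when only these pieces remain (= sum over removing one remaining piece with nothing left below it):
  1 left: {6}→1  {7}→1
  2 left: {6,7}→2
  3 left: {5,6,7}→2
  4 left: {2,5,6,7}→2  {3,5,6,7}→2  {4,5,6,7}→2
  5 left: {2,3,5,6,7}→4  {2,4,5,6,7}→4  {3,4,5,6,7}→4
  6 left: {1,2,4,5,6,7}→4  {2,3,4,5,6,7}→12
  placing 0:p first → 16 extensions
  placing 3:q first → 4 extensions
total linear extensions = 20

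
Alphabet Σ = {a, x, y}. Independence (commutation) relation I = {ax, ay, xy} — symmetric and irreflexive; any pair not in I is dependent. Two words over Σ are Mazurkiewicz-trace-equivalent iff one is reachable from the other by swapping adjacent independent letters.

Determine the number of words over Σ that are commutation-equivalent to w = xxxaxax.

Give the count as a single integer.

drop 0:x onto floor
drop 1:x onto {0:x}
drop 2:x onto {1:x}
drop 3:a onto floor
drop 4:x onto {2:x}
drop 5:a onto {3:a}
drop 6:x onto {4:x}
ground layer = {0:x, 3:a}
drop-orders for the pieces not yet dropped (sum over which currently-grounded one goes next):
  1 to go: {5} 1  {6} 1
  2 to go: {3,5} 1  {4,6} 1  {5,6} 2
  3 to go: {2,4,6} 1  {3,5,6} 3  {4,5,6} 3
  4 to go: {1,2,4,6} 1  {2,4,5,6} 4  {3,4,5,6} 6
  5 to go: {0,1,2,4,6} 1  {1,2,4,5,6} 5  {2,3,4,5,6} 10
  if 0:x drops first: 15 orders
  if 3:a drops first: 6 orders
heap linearizations: 21

21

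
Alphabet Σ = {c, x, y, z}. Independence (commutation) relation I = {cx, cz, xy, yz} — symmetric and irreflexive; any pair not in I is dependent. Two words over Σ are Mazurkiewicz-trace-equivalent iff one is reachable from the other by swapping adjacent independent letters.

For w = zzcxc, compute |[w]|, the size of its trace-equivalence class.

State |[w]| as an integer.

#0=z has no predecessor
#1=z depends on [0:z]
#2=c has no predecessor
#3=x depends on [1:z]
#4=c depends on [2:c]
sources: [0:z, 2:c]
N(rest) = Σ N(rest − s) over sources s of rest; N(one piece) = 1:
  size 1 → [3]=1  [4]=1
  size 2 → [1,3]=1  [2,4]=1  [3,4]=2
  size 3 → [0,1,3]=1  [1,3,4]=3  [2,3,4]=3
  first=0(z) contributes 6
  first=2(c) contributes 4
|[w]| = 10

10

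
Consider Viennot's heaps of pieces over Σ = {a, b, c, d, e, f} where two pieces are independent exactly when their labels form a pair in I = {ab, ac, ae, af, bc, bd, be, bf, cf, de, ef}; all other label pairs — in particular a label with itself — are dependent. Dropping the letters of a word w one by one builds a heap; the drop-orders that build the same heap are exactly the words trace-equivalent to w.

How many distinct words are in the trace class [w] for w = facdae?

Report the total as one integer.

24

#0=f has no predecessor
#1=a has no predecessor
#2=c has no predecessor
#3=d depends on [0:f, 1:a, 2:c]
#4=a depends on [3:d]
#5=e depends on [2:c]
sources: [0:f, 1:a, 2:c]
N(rest) = Σ N(rest − s) over sources s of rest; N(one piece) = 1:
  size 1 → [4]=1  [5]=1
  size 2 → [3,4]=1  [4,5]=2
  size 3 → [0,3,4]=1  [1,3,4]=1  [3,4,5]=3
  size 4 → [0,1,3,4]=2  [0,3,4,5]=4  [1,3,4,5]=4  [2,3,4,5]=3
  first=0(f) contributes 7
  first=1(a) contributes 7
  first=2(c) contributes 10
|[w]| = 24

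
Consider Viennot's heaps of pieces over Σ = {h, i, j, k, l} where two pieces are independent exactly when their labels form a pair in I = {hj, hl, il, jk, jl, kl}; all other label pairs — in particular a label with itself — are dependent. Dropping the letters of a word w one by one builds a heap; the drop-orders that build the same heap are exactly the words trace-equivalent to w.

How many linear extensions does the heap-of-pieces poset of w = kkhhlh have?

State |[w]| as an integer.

drop 0:k onto floor
drop 1:k onto {0:k}
drop 2:h onto {1:k}
drop 3:h onto {2:h}
drop 4:l onto floor
drop 5:h onto {3:h}
ground layer = {0:k, 4:l}
drop-orders for the pieces not yet dropped (sum over which currently-grounded one goes next):
  1 to go: {4} 1  {5} 1
  2 to go: {3,5} 1  {4,5} 2
  3 to go: {2,3,5} 1  {3,4,5} 3
  4 to go: {1,2,3,5} 1  {2,3,4,5} 4
  if 0:k drops first: 5 orders
  if 4:l drops first: 1 orders
heap linearizations: 6

6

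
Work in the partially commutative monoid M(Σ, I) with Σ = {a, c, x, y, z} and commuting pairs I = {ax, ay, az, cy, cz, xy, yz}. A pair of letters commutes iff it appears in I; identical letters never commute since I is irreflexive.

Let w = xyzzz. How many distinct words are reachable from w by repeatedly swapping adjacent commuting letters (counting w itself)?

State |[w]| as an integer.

#0=x has no predecessor
#1=y has no predecessor
#2=z depends on [0:x]
#3=z depends on [2:z]
#4=z depends on [3:z]
sources: [0:x, 1:y]
N(rest) = Σ N(rest − s) over sources s of rest; N(one piece) = 1:
  size 1 → [1]=1  [4]=1
  size 2 → [1,4]=2  [3,4]=1
  size 3 → [1,3,4]=3  [2,3,4]=1
  first=0(x) contributes 4
  first=1(y) contributes 1
|[w]| = 5

5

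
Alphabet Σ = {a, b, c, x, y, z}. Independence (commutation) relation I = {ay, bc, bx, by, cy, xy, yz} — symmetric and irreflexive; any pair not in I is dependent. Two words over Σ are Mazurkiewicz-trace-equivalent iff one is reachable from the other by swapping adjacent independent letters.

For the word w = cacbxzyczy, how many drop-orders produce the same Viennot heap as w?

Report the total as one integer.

135

#0=c has no predecessor
#1=a depends on [0:c]
#2=c depends on [1:a]
#3=b depends on [1:a]
#4=x depends on [2:c]
#5=z depends on [3:b, 4:x]
#6=y has no predecessor
#7=c depends on [5:z]
#8=z depends on [7:c]
#9=y depends on [6:y]
sources: [0:c, 6:y]
N(rest) = Σ N(rest − s) over sources s of rest; N(one piece) = 1:
  size 1 → [8]=1  [9]=1
  size 2 → [6,9]=1  [7,8]=1  [8,9]=2
  size 3 → [5,7,8]=1  [6,8,9]=3  [7,8,9]=3
  size 4 → [3,5,7,8]=1  [4,5,7,8]=1  [5,7,8,9]=4  [6,7,8,9]=6
  size 5 → [2,4,5,7,8]=1  [3,4,5,7,8]=2  [3,5,7,8,9]=5  [4,5,7,8,9]=5  [5,6,7,8,9]=10
  size 6 → [2,3,4,5,7,8]=3  [2,4,5,7,8,9]=6  [3,4,5,7,8,9]=12  [3,5,6,7,8,9]=15  [4,5,6,7,8,9]=15
  size 7 → [1,2,3,4,5,7,8]=3  [2,3,4,5,7,8,9]=21  [2,4,5,6,7,8,9]=21  [3,4,5,6,7,8,9]=42
  size 8 → [0,1,2,3,4,5,7,8]=3  [1,2,3,4,5,7,8,9]=24  [2,3,4,5,6,7,8,9]=84
  first=0(c) contributes 108
  first=6(y) contributes 27
|[w]| = 135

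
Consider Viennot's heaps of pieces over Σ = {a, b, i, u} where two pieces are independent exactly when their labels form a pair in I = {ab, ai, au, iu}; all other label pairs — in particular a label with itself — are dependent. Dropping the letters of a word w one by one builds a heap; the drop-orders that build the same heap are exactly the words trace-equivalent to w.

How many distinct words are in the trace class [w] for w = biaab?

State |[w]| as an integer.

0(b) covers ∅
1(i) covers 0:b
2(a) covers ∅
3(a) covers 2:a
4(b) covers 1:i
floor of heap: 0:b, 2:a
completions by unplaced set U, small U first (add the entries for U minus each lowest piece of U):
  |U|=1: {3}:1  {4}:1
  |U|=2: {1,4}:1  {2,3}:1  {3,4}:2
  |U|=3: {0,1,4}:1  {1,3,4}:3  {2,3,4}:3
  start at 0(b): 6
  start at 2(a): 4
sum over floor = 10

10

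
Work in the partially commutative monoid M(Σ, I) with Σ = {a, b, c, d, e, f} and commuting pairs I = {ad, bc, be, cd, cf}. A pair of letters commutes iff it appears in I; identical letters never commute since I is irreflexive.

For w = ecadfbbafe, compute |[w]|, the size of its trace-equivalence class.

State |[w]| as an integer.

3

0(e) covers ∅
1(c) covers 0:e
2(a) covers 1:c
3(d) covers 0:e
4(f) covers 2:a, 3:d
5(b) covers 4:f
6(b) covers 5:b
7(a) covers 6:b
8(f) covers 7:a
9(e) covers 8:f
floor of heap: 0:e
completions by unplaced set U, small U first (add the entries for U minus each lowest piece of U):
  |U|=1: {9}:1
  |U|=2: {8,9}:1
  |U|=3: {7,8,9}:1
  |U|=4: {6,7,8,9}:1
  |U|=5: {5,6,7,8,9}:1
  |U|=6: {4,5,6,7,8,9}:1
  |U|=7: {2,4,5,6,7,8,9}:1  {3,4,5,6,7,8,9}:1
  |U|=8: {1,2,4,5,6,7,8,9}:1  {2,3,4,5,6,7,8,9}:2
  start at 0(e): 3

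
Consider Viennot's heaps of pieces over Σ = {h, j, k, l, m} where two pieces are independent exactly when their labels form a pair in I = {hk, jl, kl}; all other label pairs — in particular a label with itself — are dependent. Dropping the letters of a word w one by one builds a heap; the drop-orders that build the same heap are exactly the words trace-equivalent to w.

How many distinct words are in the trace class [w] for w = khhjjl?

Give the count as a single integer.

#0=k has no predecessor
#1=h has no predecessor
#2=h depends on [1:h]
#3=j depends on [0:k, 2:h]
#4=j depends on [3:j]
#5=l depends on [2:h]
sources: [0:k, 1:h]
N(rest) = Σ N(rest − s) over sources s of rest; N(one piece) = 1:
  size 1 → [4]=1  [5]=1
  size 2 → [3,4]=1  [4,5]=2
  size 3 → [0,3,4]=1  [3,4,5]=3
  size 4 → [0,3,4,5]=4  [2,3,4,5]=3
  first=0(k) contributes 3
  first=1(h) contributes 7
|[w]| = 10

10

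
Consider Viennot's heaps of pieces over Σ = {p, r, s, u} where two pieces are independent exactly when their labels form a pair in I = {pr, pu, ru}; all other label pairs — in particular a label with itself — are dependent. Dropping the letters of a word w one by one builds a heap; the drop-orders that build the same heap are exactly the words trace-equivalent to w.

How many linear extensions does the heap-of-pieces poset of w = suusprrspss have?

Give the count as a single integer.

3

#0=s has no predecessor
#1=u depends on [0:s]
#2=u depends on [1:u]
#3=s depends on [2:u]
#4=p depends on [3:s]
#5=r depends on [3:s]
#6=r depends on [5:r]
#7=s depends on [4:p, 6:r]
#8=p depends on [7:s]
#9=s depends on [8:p]
#10=s depends on [9:s]
sources: [0:s]
N(rest) = Σ N(rest − s) over sources s of rest; N(one piece) = 1:
  size 1 → [10]=1
  size 2 → [9,10]=1
  size 3 → [8,9,10]=1
  size 4 → [7,8,9,10]=1
  size 5 → [4,7,8,9,10]=1  [6,7,8,9,10]=1
  size 6 → [4,6,7,8,9,10]=2  [5,6,7,8,9,10]=1
  size 7 → [4,5,6,7,8,9,10]=3
  size 8 → [3,4,5,6,7,8,9,10]=3
  size 9 → [2,3,4,5,6,7,8,9,10]=3
  first=0(s) contributes 3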